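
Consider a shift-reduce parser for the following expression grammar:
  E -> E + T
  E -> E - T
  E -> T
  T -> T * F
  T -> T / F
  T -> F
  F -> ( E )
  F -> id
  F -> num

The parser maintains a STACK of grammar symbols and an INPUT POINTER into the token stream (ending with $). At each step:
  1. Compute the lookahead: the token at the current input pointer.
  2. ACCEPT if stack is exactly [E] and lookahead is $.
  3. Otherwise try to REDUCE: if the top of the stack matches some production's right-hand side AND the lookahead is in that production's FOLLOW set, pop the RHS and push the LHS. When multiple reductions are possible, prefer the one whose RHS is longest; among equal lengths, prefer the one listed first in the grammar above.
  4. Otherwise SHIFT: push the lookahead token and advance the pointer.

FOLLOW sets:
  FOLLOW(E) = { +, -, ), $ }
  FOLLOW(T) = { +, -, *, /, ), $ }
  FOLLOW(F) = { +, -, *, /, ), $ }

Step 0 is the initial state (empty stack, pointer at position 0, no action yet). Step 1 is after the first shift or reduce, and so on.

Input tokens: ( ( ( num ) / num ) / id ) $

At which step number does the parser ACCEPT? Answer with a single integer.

Step 1: shift (. Stack=[(] ptr=1 lookahead=( remaining=[( ( num ) / num ) / id ) $]
Step 2: shift (. Stack=[( (] ptr=2 lookahead=( remaining=[( num ) / num ) / id ) $]
Step 3: shift (. Stack=[( ( (] ptr=3 lookahead=num remaining=[num ) / num ) / id ) $]
Step 4: shift num. Stack=[( ( ( num] ptr=4 lookahead=) remaining=[) / num ) / id ) $]
Step 5: reduce F->num. Stack=[( ( ( F] ptr=4 lookahead=) remaining=[) / num ) / id ) $]
Step 6: reduce T->F. Stack=[( ( ( T] ptr=4 lookahead=) remaining=[) / num ) / id ) $]
Step 7: reduce E->T. Stack=[( ( ( E] ptr=4 lookahead=) remaining=[) / num ) / id ) $]
Step 8: shift ). Stack=[( ( ( E )] ptr=5 lookahead=/ remaining=[/ num ) / id ) $]
Step 9: reduce F->( E ). Stack=[( ( F] ptr=5 lookahead=/ remaining=[/ num ) / id ) $]
Step 10: reduce T->F. Stack=[( ( T] ptr=5 lookahead=/ remaining=[/ num ) / id ) $]
Step 11: shift /. Stack=[( ( T /] ptr=6 lookahead=num remaining=[num ) / id ) $]
Step 12: shift num. Stack=[( ( T / num] ptr=7 lookahead=) remaining=[) / id ) $]
Step 13: reduce F->num. Stack=[( ( T / F] ptr=7 lookahead=) remaining=[) / id ) $]
Step 14: reduce T->T / F. Stack=[( ( T] ptr=7 lookahead=) remaining=[) / id ) $]
Step 15: reduce E->T. Stack=[( ( E] ptr=7 lookahead=) remaining=[) / id ) $]
Step 16: shift ). Stack=[( ( E )] ptr=8 lookahead=/ remaining=[/ id ) $]
Step 17: reduce F->( E ). Stack=[( F] ptr=8 lookahead=/ remaining=[/ id ) $]
Step 18: reduce T->F. Stack=[( T] ptr=8 lookahead=/ remaining=[/ id ) $]
Step 19: shift /. Stack=[( T /] ptr=9 lookahead=id remaining=[id ) $]
Step 20: shift id. Stack=[( T / id] ptr=10 lookahead=) remaining=[) $]
Step 21: reduce F->id. Stack=[( T / F] ptr=10 lookahead=) remaining=[) $]
Step 22: reduce T->T / F. Stack=[( T] ptr=10 lookahead=) remaining=[) $]
Step 23: reduce E->T. Stack=[( E] ptr=10 lookahead=) remaining=[) $]
Step 24: shift ). Stack=[( E )] ptr=11 lookahead=$ remaining=[$]
Step 25: reduce F->( E ). Stack=[F] ptr=11 lookahead=$ remaining=[$]
Step 26: reduce T->F. Stack=[T] ptr=11 lookahead=$ remaining=[$]
Step 27: reduce E->T. Stack=[E] ptr=11 lookahead=$ remaining=[$]
Step 28: accept. Stack=[E] ptr=11 lookahead=$ remaining=[$]

Answer: 28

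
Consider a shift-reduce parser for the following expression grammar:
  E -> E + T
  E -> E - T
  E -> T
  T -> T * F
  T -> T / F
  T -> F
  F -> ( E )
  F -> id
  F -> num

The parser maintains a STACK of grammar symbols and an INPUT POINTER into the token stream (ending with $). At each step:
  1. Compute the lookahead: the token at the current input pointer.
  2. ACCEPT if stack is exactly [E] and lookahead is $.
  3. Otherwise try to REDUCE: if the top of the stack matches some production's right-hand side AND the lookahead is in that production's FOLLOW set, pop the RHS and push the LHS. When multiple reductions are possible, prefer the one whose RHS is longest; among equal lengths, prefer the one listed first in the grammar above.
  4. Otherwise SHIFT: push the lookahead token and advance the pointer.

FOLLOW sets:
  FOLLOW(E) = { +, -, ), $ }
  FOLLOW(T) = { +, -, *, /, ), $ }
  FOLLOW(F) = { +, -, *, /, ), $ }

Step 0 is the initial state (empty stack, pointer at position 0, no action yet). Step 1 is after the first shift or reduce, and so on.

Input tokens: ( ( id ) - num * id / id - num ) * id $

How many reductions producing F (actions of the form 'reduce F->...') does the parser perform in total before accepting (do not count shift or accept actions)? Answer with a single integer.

Step 1: shift (. Stack=[(] ptr=1 lookahead=( remaining=[( id ) - num * id / id - num ) * id $]
Step 2: shift (. Stack=[( (] ptr=2 lookahead=id remaining=[id ) - num * id / id - num ) * id $]
Step 3: shift id. Stack=[( ( id] ptr=3 lookahead=) remaining=[) - num * id / id - num ) * id $]
Step 4: reduce F->id. Stack=[( ( F] ptr=3 lookahead=) remaining=[) - num * id / id - num ) * id $]
Step 5: reduce T->F. Stack=[( ( T] ptr=3 lookahead=) remaining=[) - num * id / id - num ) * id $]
Step 6: reduce E->T. Stack=[( ( E] ptr=3 lookahead=) remaining=[) - num * id / id - num ) * id $]
Step 7: shift ). Stack=[( ( E )] ptr=4 lookahead=- remaining=[- num * id / id - num ) * id $]
Step 8: reduce F->( E ). Stack=[( F] ptr=4 lookahead=- remaining=[- num * id / id - num ) * id $]
Step 9: reduce T->F. Stack=[( T] ptr=4 lookahead=- remaining=[- num * id / id - num ) * id $]
Step 10: reduce E->T. Stack=[( E] ptr=4 lookahead=- remaining=[- num * id / id - num ) * id $]
Step 11: shift -. Stack=[( E -] ptr=5 lookahead=num remaining=[num * id / id - num ) * id $]
Step 12: shift num. Stack=[( E - num] ptr=6 lookahead=* remaining=[* id / id - num ) * id $]
Step 13: reduce F->num. Stack=[( E - F] ptr=6 lookahead=* remaining=[* id / id - num ) * id $]
Step 14: reduce T->F. Stack=[( E - T] ptr=6 lookahead=* remaining=[* id / id - num ) * id $]
Step 15: shift *. Stack=[( E - T *] ptr=7 lookahead=id remaining=[id / id - num ) * id $]
Step 16: shift id. Stack=[( E - T * id] ptr=8 lookahead=/ remaining=[/ id - num ) * id $]
Step 17: reduce F->id. Stack=[( E - T * F] ptr=8 lookahead=/ remaining=[/ id - num ) * id $]
Step 18: reduce T->T * F. Stack=[( E - T] ptr=8 lookahead=/ remaining=[/ id - num ) * id $]
Step 19: shift /. Stack=[( E - T /] ptr=9 lookahead=id remaining=[id - num ) * id $]
Step 20: shift id. Stack=[( E - T / id] ptr=10 lookahead=- remaining=[- num ) * id $]
Step 21: reduce F->id. Stack=[( E - T / F] ptr=10 lookahead=- remaining=[- num ) * id $]
Step 22: reduce T->T / F. Stack=[( E - T] ptr=10 lookahead=- remaining=[- num ) * id $]
Step 23: reduce E->E - T. Stack=[( E] ptr=10 lookahead=- remaining=[- num ) * id $]
Step 24: shift -. Stack=[( E -] ptr=11 lookahead=num remaining=[num ) * id $]
Step 25: shift num. Stack=[( E - num] ptr=12 lookahead=) remaining=[) * id $]
Step 26: reduce F->num. Stack=[( E - F] ptr=12 lookahead=) remaining=[) * id $]
Step 27: reduce T->F. Stack=[( E - T] ptr=12 lookahead=) remaining=[) * id $]
Step 28: reduce E->E - T. Stack=[( E] ptr=12 lookahead=) remaining=[) * id $]
Step 29: shift ). Stack=[( E )] ptr=13 lookahead=* remaining=[* id $]
Step 30: reduce F->( E ). Stack=[F] ptr=13 lookahead=* remaining=[* id $]
Step 31: reduce T->F. Stack=[T] ptr=13 lookahead=* remaining=[* id $]
Step 32: shift *. Stack=[T *] ptr=14 lookahead=id remaining=[id $]
Step 33: shift id. Stack=[T * id] ptr=15 lookahead=$ remaining=[$]
Step 34: reduce F->id. Stack=[T * F] ptr=15 lookahead=$ remaining=[$]
Step 35: reduce T->T * F. Stack=[T] ptr=15 lookahead=$ remaining=[$]
Step 36: reduce E->T. Stack=[E] ptr=15 lookahead=$ remaining=[$]
Step 37: accept. Stack=[E] ptr=15 lookahead=$ remaining=[$]

Answer: 8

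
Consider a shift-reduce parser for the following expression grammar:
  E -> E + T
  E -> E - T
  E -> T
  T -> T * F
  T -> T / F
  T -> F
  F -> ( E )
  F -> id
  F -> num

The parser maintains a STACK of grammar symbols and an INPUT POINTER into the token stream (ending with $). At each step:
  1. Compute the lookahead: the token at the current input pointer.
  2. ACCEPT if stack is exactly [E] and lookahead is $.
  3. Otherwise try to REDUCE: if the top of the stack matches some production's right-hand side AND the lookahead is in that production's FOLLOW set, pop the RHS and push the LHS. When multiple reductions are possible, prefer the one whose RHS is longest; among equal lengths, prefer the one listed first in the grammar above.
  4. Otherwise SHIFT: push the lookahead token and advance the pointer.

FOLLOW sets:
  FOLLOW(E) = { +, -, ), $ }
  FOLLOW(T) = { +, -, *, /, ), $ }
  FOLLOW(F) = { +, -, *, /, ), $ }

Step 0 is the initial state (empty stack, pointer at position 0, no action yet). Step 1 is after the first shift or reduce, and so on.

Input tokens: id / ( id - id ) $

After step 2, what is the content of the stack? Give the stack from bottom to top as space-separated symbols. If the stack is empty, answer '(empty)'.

Step 1: shift id. Stack=[id] ptr=1 lookahead=/ remaining=[/ ( id - id ) $]
Step 2: reduce F->id. Stack=[F] ptr=1 lookahead=/ remaining=[/ ( id - id ) $]

Answer: F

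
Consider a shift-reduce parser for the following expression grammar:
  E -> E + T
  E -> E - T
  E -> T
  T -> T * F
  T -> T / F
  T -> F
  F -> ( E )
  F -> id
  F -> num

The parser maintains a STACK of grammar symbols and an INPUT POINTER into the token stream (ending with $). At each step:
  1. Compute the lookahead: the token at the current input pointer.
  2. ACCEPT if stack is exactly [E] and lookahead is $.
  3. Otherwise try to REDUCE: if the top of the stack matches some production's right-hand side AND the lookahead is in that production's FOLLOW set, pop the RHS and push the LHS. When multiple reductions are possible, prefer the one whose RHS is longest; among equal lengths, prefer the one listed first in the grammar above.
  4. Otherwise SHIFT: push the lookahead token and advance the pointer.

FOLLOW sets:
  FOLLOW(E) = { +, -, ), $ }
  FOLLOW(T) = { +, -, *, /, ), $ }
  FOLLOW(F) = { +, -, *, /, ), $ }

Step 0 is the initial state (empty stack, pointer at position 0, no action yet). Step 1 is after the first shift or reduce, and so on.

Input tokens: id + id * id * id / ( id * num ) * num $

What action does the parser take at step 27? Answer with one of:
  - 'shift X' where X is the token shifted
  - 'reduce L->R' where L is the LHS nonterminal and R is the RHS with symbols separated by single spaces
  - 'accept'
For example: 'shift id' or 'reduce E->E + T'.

Step 1: shift id. Stack=[id] ptr=1 lookahead=+ remaining=[+ id * id * id / ( id * num ) * num $]
Step 2: reduce F->id. Stack=[F] ptr=1 lookahead=+ remaining=[+ id * id * id / ( id * num ) * num $]
Step 3: reduce T->F. Stack=[T] ptr=1 lookahead=+ remaining=[+ id * id * id / ( id * num ) * num $]
Step 4: reduce E->T. Stack=[E] ptr=1 lookahead=+ remaining=[+ id * id * id / ( id * num ) * num $]
Step 5: shift +. Stack=[E +] ptr=2 lookahead=id remaining=[id * id * id / ( id * num ) * num $]
Step 6: shift id. Stack=[E + id] ptr=3 lookahead=* remaining=[* id * id / ( id * num ) * num $]
Step 7: reduce F->id. Stack=[E + F] ptr=3 lookahead=* remaining=[* id * id / ( id * num ) * num $]
Step 8: reduce T->F. Stack=[E + T] ptr=3 lookahead=* remaining=[* id * id / ( id * num ) * num $]
Step 9: shift *. Stack=[E + T *] ptr=4 lookahead=id remaining=[id * id / ( id * num ) * num $]
Step 10: shift id. Stack=[E + T * id] ptr=5 lookahead=* remaining=[* id / ( id * num ) * num $]
Step 11: reduce F->id. Stack=[E + T * F] ptr=5 lookahead=* remaining=[* id / ( id * num ) * num $]
Step 12: reduce T->T * F. Stack=[E + T] ptr=5 lookahead=* remaining=[* id / ( id * num ) * num $]
Step 13: shift *. Stack=[E + T *] ptr=6 lookahead=id remaining=[id / ( id * num ) * num $]
Step 14: shift id. Stack=[E + T * id] ptr=7 lookahead=/ remaining=[/ ( id * num ) * num $]
Step 15: reduce F->id. Stack=[E + T * F] ptr=7 lookahead=/ remaining=[/ ( id * num ) * num $]
Step 16: reduce T->T * F. Stack=[E + T] ptr=7 lookahead=/ remaining=[/ ( id * num ) * num $]
Step 17: shift /. Stack=[E + T /] ptr=8 lookahead=( remaining=[( id * num ) * num $]
Step 18: shift (. Stack=[E + T / (] ptr=9 lookahead=id remaining=[id * num ) * num $]
Step 19: shift id. Stack=[E + T / ( id] ptr=10 lookahead=* remaining=[* num ) * num $]
Step 20: reduce F->id. Stack=[E + T / ( F] ptr=10 lookahead=* remaining=[* num ) * num $]
Step 21: reduce T->F. Stack=[E + T / ( T] ptr=10 lookahead=* remaining=[* num ) * num $]
Step 22: shift *. Stack=[E + T / ( T *] ptr=11 lookahead=num remaining=[num ) * num $]
Step 23: shift num. Stack=[E + T / ( T * num] ptr=12 lookahead=) remaining=[) * num $]
Step 24: reduce F->num. Stack=[E + T / ( T * F] ptr=12 lookahead=) remaining=[) * num $]
Step 25: reduce T->T * F. Stack=[E + T / ( T] ptr=12 lookahead=) remaining=[) * num $]
Step 26: reduce E->T. Stack=[E + T / ( E] ptr=12 lookahead=) remaining=[) * num $]
Step 27: shift ). Stack=[E + T / ( E )] ptr=13 lookahead=* remaining=[* num $]

Answer: shift )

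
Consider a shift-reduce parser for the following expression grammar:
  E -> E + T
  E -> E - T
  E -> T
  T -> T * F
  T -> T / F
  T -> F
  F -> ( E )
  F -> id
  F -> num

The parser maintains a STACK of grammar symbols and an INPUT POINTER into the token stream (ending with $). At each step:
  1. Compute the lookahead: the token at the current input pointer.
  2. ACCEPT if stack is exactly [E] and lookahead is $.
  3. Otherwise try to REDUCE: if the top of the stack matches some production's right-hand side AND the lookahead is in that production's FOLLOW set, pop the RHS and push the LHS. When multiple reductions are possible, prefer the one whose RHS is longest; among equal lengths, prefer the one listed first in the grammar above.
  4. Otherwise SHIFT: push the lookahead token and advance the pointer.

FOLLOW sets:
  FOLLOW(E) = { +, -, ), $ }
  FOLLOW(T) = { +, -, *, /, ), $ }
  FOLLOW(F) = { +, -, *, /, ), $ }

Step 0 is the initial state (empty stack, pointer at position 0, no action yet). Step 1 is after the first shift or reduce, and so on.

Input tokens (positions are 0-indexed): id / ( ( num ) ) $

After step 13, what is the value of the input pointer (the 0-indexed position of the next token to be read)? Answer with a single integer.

Answer: 6

Derivation:
Step 1: shift id. Stack=[id] ptr=1 lookahead=/ remaining=[/ ( ( num ) ) $]
Step 2: reduce F->id. Stack=[F] ptr=1 lookahead=/ remaining=[/ ( ( num ) ) $]
Step 3: reduce T->F. Stack=[T] ptr=1 lookahead=/ remaining=[/ ( ( num ) ) $]
Step 4: shift /. Stack=[T /] ptr=2 lookahead=( remaining=[( ( num ) ) $]
Step 5: shift (. Stack=[T / (] ptr=3 lookahead=( remaining=[( num ) ) $]
Step 6: shift (. Stack=[T / ( (] ptr=4 lookahead=num remaining=[num ) ) $]
Step 7: shift num. Stack=[T / ( ( num] ptr=5 lookahead=) remaining=[) ) $]
Step 8: reduce F->num. Stack=[T / ( ( F] ptr=5 lookahead=) remaining=[) ) $]
Step 9: reduce T->F. Stack=[T / ( ( T] ptr=5 lookahead=) remaining=[) ) $]
Step 10: reduce E->T. Stack=[T / ( ( E] ptr=5 lookahead=) remaining=[) ) $]
Step 11: shift ). Stack=[T / ( ( E )] ptr=6 lookahead=) remaining=[) $]
Step 12: reduce F->( E ). Stack=[T / ( F] ptr=6 lookahead=) remaining=[) $]
Step 13: reduce T->F. Stack=[T / ( T] ptr=6 lookahead=) remaining=[) $]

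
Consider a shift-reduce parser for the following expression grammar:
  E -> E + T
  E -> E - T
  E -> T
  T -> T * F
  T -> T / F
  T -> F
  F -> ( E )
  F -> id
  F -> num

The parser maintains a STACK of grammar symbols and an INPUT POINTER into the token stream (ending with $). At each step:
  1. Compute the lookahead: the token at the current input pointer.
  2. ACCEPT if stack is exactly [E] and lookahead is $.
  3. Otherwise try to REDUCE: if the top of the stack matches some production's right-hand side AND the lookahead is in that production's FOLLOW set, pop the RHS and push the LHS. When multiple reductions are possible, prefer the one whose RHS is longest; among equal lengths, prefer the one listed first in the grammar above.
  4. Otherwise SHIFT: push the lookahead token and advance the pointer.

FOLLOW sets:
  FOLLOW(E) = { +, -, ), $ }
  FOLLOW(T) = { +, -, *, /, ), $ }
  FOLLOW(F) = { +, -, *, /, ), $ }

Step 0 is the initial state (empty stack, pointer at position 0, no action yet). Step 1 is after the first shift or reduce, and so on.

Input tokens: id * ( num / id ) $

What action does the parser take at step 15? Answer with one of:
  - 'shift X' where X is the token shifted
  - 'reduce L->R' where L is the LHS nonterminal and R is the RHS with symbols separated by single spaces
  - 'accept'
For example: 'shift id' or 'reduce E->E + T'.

Step 1: shift id. Stack=[id] ptr=1 lookahead=* remaining=[* ( num / id ) $]
Step 2: reduce F->id. Stack=[F] ptr=1 lookahead=* remaining=[* ( num / id ) $]
Step 3: reduce T->F. Stack=[T] ptr=1 lookahead=* remaining=[* ( num / id ) $]
Step 4: shift *. Stack=[T *] ptr=2 lookahead=( remaining=[( num / id ) $]
Step 5: shift (. Stack=[T * (] ptr=3 lookahead=num remaining=[num / id ) $]
Step 6: shift num. Stack=[T * ( num] ptr=4 lookahead=/ remaining=[/ id ) $]
Step 7: reduce F->num. Stack=[T * ( F] ptr=4 lookahead=/ remaining=[/ id ) $]
Step 8: reduce T->F. Stack=[T * ( T] ptr=4 lookahead=/ remaining=[/ id ) $]
Step 9: shift /. Stack=[T * ( T /] ptr=5 lookahead=id remaining=[id ) $]
Step 10: shift id. Stack=[T * ( T / id] ptr=6 lookahead=) remaining=[) $]
Step 11: reduce F->id. Stack=[T * ( T / F] ptr=6 lookahead=) remaining=[) $]
Step 12: reduce T->T / F. Stack=[T * ( T] ptr=6 lookahead=) remaining=[) $]
Step 13: reduce E->T. Stack=[T * ( E] ptr=6 lookahead=) remaining=[) $]
Step 14: shift ). Stack=[T * ( E )] ptr=7 lookahead=$ remaining=[$]
Step 15: reduce F->( E ). Stack=[T * F] ptr=7 lookahead=$ remaining=[$]

Answer: reduce F->( E )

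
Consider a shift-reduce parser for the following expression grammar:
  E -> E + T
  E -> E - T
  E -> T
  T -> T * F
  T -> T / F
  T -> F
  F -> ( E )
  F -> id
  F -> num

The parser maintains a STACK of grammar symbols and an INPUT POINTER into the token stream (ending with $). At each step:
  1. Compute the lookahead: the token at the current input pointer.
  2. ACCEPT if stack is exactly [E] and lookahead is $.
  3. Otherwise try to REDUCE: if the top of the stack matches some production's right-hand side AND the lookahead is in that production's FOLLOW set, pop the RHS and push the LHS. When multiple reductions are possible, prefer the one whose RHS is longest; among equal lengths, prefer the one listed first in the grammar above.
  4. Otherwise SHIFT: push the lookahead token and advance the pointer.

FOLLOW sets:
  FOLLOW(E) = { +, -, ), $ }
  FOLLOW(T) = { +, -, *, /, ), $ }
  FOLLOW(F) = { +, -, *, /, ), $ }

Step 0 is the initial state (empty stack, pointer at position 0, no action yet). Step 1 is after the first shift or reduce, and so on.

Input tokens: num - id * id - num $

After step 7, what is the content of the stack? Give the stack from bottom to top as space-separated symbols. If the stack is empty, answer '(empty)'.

Answer: E - F

Derivation:
Step 1: shift num. Stack=[num] ptr=1 lookahead=- remaining=[- id * id - num $]
Step 2: reduce F->num. Stack=[F] ptr=1 lookahead=- remaining=[- id * id - num $]
Step 3: reduce T->F. Stack=[T] ptr=1 lookahead=- remaining=[- id * id - num $]
Step 4: reduce E->T. Stack=[E] ptr=1 lookahead=- remaining=[- id * id - num $]
Step 5: shift -. Stack=[E -] ptr=2 lookahead=id remaining=[id * id - num $]
Step 6: shift id. Stack=[E - id] ptr=3 lookahead=* remaining=[* id - num $]
Step 7: reduce F->id. Stack=[E - F] ptr=3 lookahead=* remaining=[* id - num $]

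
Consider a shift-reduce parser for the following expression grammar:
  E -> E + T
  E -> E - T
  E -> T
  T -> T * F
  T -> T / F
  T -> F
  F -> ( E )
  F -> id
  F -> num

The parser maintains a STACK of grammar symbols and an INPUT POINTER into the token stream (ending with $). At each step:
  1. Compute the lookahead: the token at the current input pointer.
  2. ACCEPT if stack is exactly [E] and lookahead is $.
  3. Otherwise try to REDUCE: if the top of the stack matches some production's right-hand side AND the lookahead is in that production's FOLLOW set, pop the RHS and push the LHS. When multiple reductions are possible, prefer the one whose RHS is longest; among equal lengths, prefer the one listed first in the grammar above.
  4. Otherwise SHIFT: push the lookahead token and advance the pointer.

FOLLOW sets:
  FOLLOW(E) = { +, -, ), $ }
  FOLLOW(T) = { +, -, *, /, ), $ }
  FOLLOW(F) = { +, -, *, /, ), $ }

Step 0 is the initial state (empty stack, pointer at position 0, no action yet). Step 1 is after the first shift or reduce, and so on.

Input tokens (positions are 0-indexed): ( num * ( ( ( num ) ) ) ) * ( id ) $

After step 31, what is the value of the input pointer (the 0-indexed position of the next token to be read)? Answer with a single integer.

Answer: 14

Derivation:
Step 1: shift (. Stack=[(] ptr=1 lookahead=num remaining=[num * ( ( ( num ) ) ) ) * ( id ) $]
Step 2: shift num. Stack=[( num] ptr=2 lookahead=* remaining=[* ( ( ( num ) ) ) ) * ( id ) $]
Step 3: reduce F->num. Stack=[( F] ptr=2 lookahead=* remaining=[* ( ( ( num ) ) ) ) * ( id ) $]
Step 4: reduce T->F. Stack=[( T] ptr=2 lookahead=* remaining=[* ( ( ( num ) ) ) ) * ( id ) $]
Step 5: shift *. Stack=[( T *] ptr=3 lookahead=( remaining=[( ( ( num ) ) ) ) * ( id ) $]
Step 6: shift (. Stack=[( T * (] ptr=4 lookahead=( remaining=[( ( num ) ) ) ) * ( id ) $]
Step 7: shift (. Stack=[( T * ( (] ptr=5 lookahead=( remaining=[( num ) ) ) ) * ( id ) $]
Step 8: shift (. Stack=[( T * ( ( (] ptr=6 lookahead=num remaining=[num ) ) ) ) * ( id ) $]
Step 9: shift num. Stack=[( T * ( ( ( num] ptr=7 lookahead=) remaining=[) ) ) ) * ( id ) $]
Step 10: reduce F->num. Stack=[( T * ( ( ( F] ptr=7 lookahead=) remaining=[) ) ) ) * ( id ) $]
Step 11: reduce T->F. Stack=[( T * ( ( ( T] ptr=7 lookahead=) remaining=[) ) ) ) * ( id ) $]
Step 12: reduce E->T. Stack=[( T * ( ( ( E] ptr=7 lookahead=) remaining=[) ) ) ) * ( id ) $]
Step 13: shift ). Stack=[( T * ( ( ( E )] ptr=8 lookahead=) remaining=[) ) ) * ( id ) $]
Step 14: reduce F->( E ). Stack=[( T * ( ( F] ptr=8 lookahead=) remaining=[) ) ) * ( id ) $]
Step 15: reduce T->F. Stack=[( T * ( ( T] ptr=8 lookahead=) remaining=[) ) ) * ( id ) $]
Step 16: reduce E->T. Stack=[( T * ( ( E] ptr=8 lookahead=) remaining=[) ) ) * ( id ) $]
Step 17: shift ). Stack=[( T * ( ( E )] ptr=9 lookahead=) remaining=[) ) * ( id ) $]
Step 18: reduce F->( E ). Stack=[( T * ( F] ptr=9 lookahead=) remaining=[) ) * ( id ) $]
Step 19: reduce T->F. Stack=[( T * ( T] ptr=9 lookahead=) remaining=[) ) * ( id ) $]
Step 20: reduce E->T. Stack=[( T * ( E] ptr=9 lookahead=) remaining=[) ) * ( id ) $]
Step 21: shift ). Stack=[( T * ( E )] ptr=10 lookahead=) remaining=[) * ( id ) $]
Step 22: reduce F->( E ). Stack=[( T * F] ptr=10 lookahead=) remaining=[) * ( id ) $]
Step 23: reduce T->T * F. Stack=[( T] ptr=10 lookahead=) remaining=[) * ( id ) $]
Step 24: reduce E->T. Stack=[( E] ptr=10 lookahead=) remaining=[) * ( id ) $]
Step 25: shift ). Stack=[( E )] ptr=11 lookahead=* remaining=[* ( id ) $]
Step 26: reduce F->( E ). Stack=[F] ptr=11 lookahead=* remaining=[* ( id ) $]
Step 27: reduce T->F. Stack=[T] ptr=11 lookahead=* remaining=[* ( id ) $]
Step 28: shift *. Stack=[T *] ptr=12 lookahead=( remaining=[( id ) $]
Step 29: shift (. Stack=[T * (] ptr=13 lookahead=id remaining=[id ) $]
Step 30: shift id. Stack=[T * ( id] ptr=14 lookahead=) remaining=[) $]
Step 31: reduce F->id. Stack=[T * ( F] ptr=14 lookahead=) remaining=[) $]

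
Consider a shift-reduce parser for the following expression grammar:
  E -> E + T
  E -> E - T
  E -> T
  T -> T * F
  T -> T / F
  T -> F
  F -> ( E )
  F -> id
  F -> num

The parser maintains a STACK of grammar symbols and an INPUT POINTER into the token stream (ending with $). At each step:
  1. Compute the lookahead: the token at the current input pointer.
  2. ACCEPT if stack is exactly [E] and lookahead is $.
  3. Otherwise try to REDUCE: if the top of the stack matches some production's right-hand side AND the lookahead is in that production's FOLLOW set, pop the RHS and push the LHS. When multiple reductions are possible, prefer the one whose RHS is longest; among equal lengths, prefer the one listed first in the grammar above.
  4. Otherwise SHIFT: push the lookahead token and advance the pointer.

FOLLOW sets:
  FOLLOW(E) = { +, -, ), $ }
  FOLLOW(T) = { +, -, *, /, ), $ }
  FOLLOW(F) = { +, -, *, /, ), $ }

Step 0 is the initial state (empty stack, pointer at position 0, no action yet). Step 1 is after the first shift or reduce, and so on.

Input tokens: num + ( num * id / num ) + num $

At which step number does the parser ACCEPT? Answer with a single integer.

Step 1: shift num. Stack=[num] ptr=1 lookahead=+ remaining=[+ ( num * id / num ) + num $]
Step 2: reduce F->num. Stack=[F] ptr=1 lookahead=+ remaining=[+ ( num * id / num ) + num $]
Step 3: reduce T->F. Stack=[T] ptr=1 lookahead=+ remaining=[+ ( num * id / num ) + num $]
Step 4: reduce E->T. Stack=[E] ptr=1 lookahead=+ remaining=[+ ( num * id / num ) + num $]
Step 5: shift +. Stack=[E +] ptr=2 lookahead=( remaining=[( num * id / num ) + num $]
Step 6: shift (. Stack=[E + (] ptr=3 lookahead=num remaining=[num * id / num ) + num $]
Step 7: shift num. Stack=[E + ( num] ptr=4 lookahead=* remaining=[* id / num ) + num $]
Step 8: reduce F->num. Stack=[E + ( F] ptr=4 lookahead=* remaining=[* id / num ) + num $]
Step 9: reduce T->F. Stack=[E + ( T] ptr=4 lookahead=* remaining=[* id / num ) + num $]
Step 10: shift *. Stack=[E + ( T *] ptr=5 lookahead=id remaining=[id / num ) + num $]
Step 11: shift id. Stack=[E + ( T * id] ptr=6 lookahead=/ remaining=[/ num ) + num $]
Step 12: reduce F->id. Stack=[E + ( T * F] ptr=6 lookahead=/ remaining=[/ num ) + num $]
Step 13: reduce T->T * F. Stack=[E + ( T] ptr=6 lookahead=/ remaining=[/ num ) + num $]
Step 14: shift /. Stack=[E + ( T /] ptr=7 lookahead=num remaining=[num ) + num $]
Step 15: shift num. Stack=[E + ( T / num] ptr=8 lookahead=) remaining=[) + num $]
Step 16: reduce F->num. Stack=[E + ( T / F] ptr=8 lookahead=) remaining=[) + num $]
Step 17: reduce T->T / F. Stack=[E + ( T] ptr=8 lookahead=) remaining=[) + num $]
Step 18: reduce E->T. Stack=[E + ( E] ptr=8 lookahead=) remaining=[) + num $]
Step 19: shift ). Stack=[E + ( E )] ptr=9 lookahead=+ remaining=[+ num $]
Step 20: reduce F->( E ). Stack=[E + F] ptr=9 lookahead=+ remaining=[+ num $]
Step 21: reduce T->F. Stack=[E + T] ptr=9 lookahead=+ remaining=[+ num $]
Step 22: reduce E->E + T. Stack=[E] ptr=9 lookahead=+ remaining=[+ num $]
Step 23: shift +. Stack=[E +] ptr=10 lookahead=num remaining=[num $]
Step 24: shift num. Stack=[E + num] ptr=11 lookahead=$ remaining=[$]
Step 25: reduce F->num. Stack=[E + F] ptr=11 lookahead=$ remaining=[$]
Step 26: reduce T->F. Stack=[E + T] ptr=11 lookahead=$ remaining=[$]
Step 27: reduce E->E + T. Stack=[E] ptr=11 lookahead=$ remaining=[$]
Step 28: accept. Stack=[E] ptr=11 lookahead=$ remaining=[$]

Answer: 28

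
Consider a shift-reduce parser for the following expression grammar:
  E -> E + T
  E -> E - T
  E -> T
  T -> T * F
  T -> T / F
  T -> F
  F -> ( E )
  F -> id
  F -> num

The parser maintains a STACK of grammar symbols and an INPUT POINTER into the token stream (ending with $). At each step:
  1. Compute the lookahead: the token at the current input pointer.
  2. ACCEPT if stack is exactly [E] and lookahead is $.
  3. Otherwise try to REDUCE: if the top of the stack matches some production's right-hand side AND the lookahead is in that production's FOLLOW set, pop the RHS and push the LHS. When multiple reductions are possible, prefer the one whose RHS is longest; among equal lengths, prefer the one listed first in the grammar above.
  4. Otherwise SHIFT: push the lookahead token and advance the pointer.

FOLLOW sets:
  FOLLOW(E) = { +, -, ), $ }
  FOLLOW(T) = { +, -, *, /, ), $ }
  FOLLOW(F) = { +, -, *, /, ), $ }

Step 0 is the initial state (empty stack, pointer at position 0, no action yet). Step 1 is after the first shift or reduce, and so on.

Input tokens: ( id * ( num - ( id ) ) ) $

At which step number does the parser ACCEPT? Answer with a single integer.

Answer: 29

Derivation:
Step 1: shift (. Stack=[(] ptr=1 lookahead=id remaining=[id * ( num - ( id ) ) ) $]
Step 2: shift id. Stack=[( id] ptr=2 lookahead=* remaining=[* ( num - ( id ) ) ) $]
Step 3: reduce F->id. Stack=[( F] ptr=2 lookahead=* remaining=[* ( num - ( id ) ) ) $]
Step 4: reduce T->F. Stack=[( T] ptr=2 lookahead=* remaining=[* ( num - ( id ) ) ) $]
Step 5: shift *. Stack=[( T *] ptr=3 lookahead=( remaining=[( num - ( id ) ) ) $]
Step 6: shift (. Stack=[( T * (] ptr=4 lookahead=num remaining=[num - ( id ) ) ) $]
Step 7: shift num. Stack=[( T * ( num] ptr=5 lookahead=- remaining=[- ( id ) ) ) $]
Step 8: reduce F->num. Stack=[( T * ( F] ptr=5 lookahead=- remaining=[- ( id ) ) ) $]
Step 9: reduce T->F. Stack=[( T * ( T] ptr=5 lookahead=- remaining=[- ( id ) ) ) $]
Step 10: reduce E->T. Stack=[( T * ( E] ptr=5 lookahead=- remaining=[- ( id ) ) ) $]
Step 11: shift -. Stack=[( T * ( E -] ptr=6 lookahead=( remaining=[( id ) ) ) $]
Step 12: shift (. Stack=[( T * ( E - (] ptr=7 lookahead=id remaining=[id ) ) ) $]
Step 13: shift id. Stack=[( T * ( E - ( id] ptr=8 lookahead=) remaining=[) ) ) $]
Step 14: reduce F->id. Stack=[( T * ( E - ( F] ptr=8 lookahead=) remaining=[) ) ) $]
Step 15: reduce T->F. Stack=[( T * ( E - ( T] ptr=8 lookahead=) remaining=[) ) ) $]
Step 16: reduce E->T. Stack=[( T * ( E - ( E] ptr=8 lookahead=) remaining=[) ) ) $]
Step 17: shift ). Stack=[( T * ( E - ( E )] ptr=9 lookahead=) remaining=[) ) $]
Step 18: reduce F->( E ). Stack=[( T * ( E - F] ptr=9 lookahead=) remaining=[) ) $]
Step 19: reduce T->F. Stack=[( T * ( E - T] ptr=9 lookahead=) remaining=[) ) $]
Step 20: reduce E->E - T. Stack=[( T * ( E] ptr=9 lookahead=) remaining=[) ) $]
Step 21: shift ). Stack=[( T * ( E )] ptr=10 lookahead=) remaining=[) $]
Step 22: reduce F->( E ). Stack=[( T * F] ptr=10 lookahead=) remaining=[) $]
Step 23: reduce T->T * F. Stack=[( T] ptr=10 lookahead=) remaining=[) $]
Step 24: reduce E->T. Stack=[( E] ptr=10 lookahead=) remaining=[) $]
Step 25: shift ). Stack=[( E )] ptr=11 lookahead=$ remaining=[$]
Step 26: reduce F->( E ). Stack=[F] ptr=11 lookahead=$ remaining=[$]
Step 27: reduce T->F. Stack=[T] ptr=11 lookahead=$ remaining=[$]
Step 28: reduce E->T. Stack=[E] ptr=11 lookahead=$ remaining=[$]
Step 29: accept. Stack=[E] ptr=11 lookahead=$ remaining=[$]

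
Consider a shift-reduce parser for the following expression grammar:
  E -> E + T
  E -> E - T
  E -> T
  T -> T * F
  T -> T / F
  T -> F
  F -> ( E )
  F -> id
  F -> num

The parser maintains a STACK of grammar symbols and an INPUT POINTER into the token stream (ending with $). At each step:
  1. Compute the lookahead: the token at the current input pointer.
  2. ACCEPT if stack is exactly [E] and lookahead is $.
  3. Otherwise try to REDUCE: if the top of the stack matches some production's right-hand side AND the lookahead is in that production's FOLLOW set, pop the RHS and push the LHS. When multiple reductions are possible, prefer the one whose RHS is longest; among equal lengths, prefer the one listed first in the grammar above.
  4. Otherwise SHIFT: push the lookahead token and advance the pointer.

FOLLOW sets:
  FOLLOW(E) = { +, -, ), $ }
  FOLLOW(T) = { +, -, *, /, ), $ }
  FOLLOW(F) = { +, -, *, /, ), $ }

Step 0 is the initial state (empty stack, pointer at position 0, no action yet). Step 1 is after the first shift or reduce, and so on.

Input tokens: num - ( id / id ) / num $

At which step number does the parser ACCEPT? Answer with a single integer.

Answer: 23

Derivation:
Step 1: shift num. Stack=[num] ptr=1 lookahead=- remaining=[- ( id / id ) / num $]
Step 2: reduce F->num. Stack=[F] ptr=1 lookahead=- remaining=[- ( id / id ) / num $]
Step 3: reduce T->F. Stack=[T] ptr=1 lookahead=- remaining=[- ( id / id ) / num $]
Step 4: reduce E->T. Stack=[E] ptr=1 lookahead=- remaining=[- ( id / id ) / num $]
Step 5: shift -. Stack=[E -] ptr=2 lookahead=( remaining=[( id / id ) / num $]
Step 6: shift (. Stack=[E - (] ptr=3 lookahead=id remaining=[id / id ) / num $]
Step 7: shift id. Stack=[E - ( id] ptr=4 lookahead=/ remaining=[/ id ) / num $]
Step 8: reduce F->id. Stack=[E - ( F] ptr=4 lookahead=/ remaining=[/ id ) / num $]
Step 9: reduce T->F. Stack=[E - ( T] ptr=4 lookahead=/ remaining=[/ id ) / num $]
Step 10: shift /. Stack=[E - ( T /] ptr=5 lookahead=id remaining=[id ) / num $]
Step 11: shift id. Stack=[E - ( T / id] ptr=6 lookahead=) remaining=[) / num $]
Step 12: reduce F->id. Stack=[E - ( T / F] ptr=6 lookahead=) remaining=[) / num $]
Step 13: reduce T->T / F. Stack=[E - ( T] ptr=6 lookahead=) remaining=[) / num $]
Step 14: reduce E->T. Stack=[E - ( E] ptr=6 lookahead=) remaining=[) / num $]
Step 15: shift ). Stack=[E - ( E )] ptr=7 lookahead=/ remaining=[/ num $]
Step 16: reduce F->( E ). Stack=[E - F] ptr=7 lookahead=/ remaining=[/ num $]
Step 17: reduce T->F. Stack=[E - T] ptr=7 lookahead=/ remaining=[/ num $]
Step 18: shift /. Stack=[E - T /] ptr=8 lookahead=num remaining=[num $]
Step 19: shift num. Stack=[E - T / num] ptr=9 lookahead=$ remaining=[$]
Step 20: reduce F->num. Stack=[E - T / F] ptr=9 lookahead=$ remaining=[$]
Step 21: reduce T->T / F. Stack=[E - T] ptr=9 lookahead=$ remaining=[$]
Step 22: reduce E->E - T. Stack=[E] ptr=9 lookahead=$ remaining=[$]
Step 23: accept. Stack=[E] ptr=9 lookahead=$ remaining=[$]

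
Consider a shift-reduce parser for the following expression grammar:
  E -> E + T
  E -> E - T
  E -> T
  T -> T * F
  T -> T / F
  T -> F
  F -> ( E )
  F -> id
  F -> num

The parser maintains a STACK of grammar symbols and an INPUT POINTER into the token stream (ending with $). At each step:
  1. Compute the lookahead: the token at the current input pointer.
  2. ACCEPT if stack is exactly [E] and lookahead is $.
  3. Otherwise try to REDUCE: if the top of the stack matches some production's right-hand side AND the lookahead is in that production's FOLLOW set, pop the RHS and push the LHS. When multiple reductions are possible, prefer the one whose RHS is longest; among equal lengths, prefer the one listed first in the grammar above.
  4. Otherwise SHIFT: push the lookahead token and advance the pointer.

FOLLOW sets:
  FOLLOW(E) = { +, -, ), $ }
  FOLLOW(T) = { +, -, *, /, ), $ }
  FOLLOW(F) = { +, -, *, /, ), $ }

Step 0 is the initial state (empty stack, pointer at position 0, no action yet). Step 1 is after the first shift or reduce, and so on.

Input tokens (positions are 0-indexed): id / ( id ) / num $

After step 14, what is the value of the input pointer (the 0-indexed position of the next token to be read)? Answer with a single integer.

Answer: 7

Derivation:
Step 1: shift id. Stack=[id] ptr=1 lookahead=/ remaining=[/ ( id ) / num $]
Step 2: reduce F->id. Stack=[F] ptr=1 lookahead=/ remaining=[/ ( id ) / num $]
Step 3: reduce T->F. Stack=[T] ptr=1 lookahead=/ remaining=[/ ( id ) / num $]
Step 4: shift /. Stack=[T /] ptr=2 lookahead=( remaining=[( id ) / num $]
Step 5: shift (. Stack=[T / (] ptr=3 lookahead=id remaining=[id ) / num $]
Step 6: shift id. Stack=[T / ( id] ptr=4 lookahead=) remaining=[) / num $]
Step 7: reduce F->id. Stack=[T / ( F] ptr=4 lookahead=) remaining=[) / num $]
Step 8: reduce T->F. Stack=[T / ( T] ptr=4 lookahead=) remaining=[) / num $]
Step 9: reduce E->T. Stack=[T / ( E] ptr=4 lookahead=) remaining=[) / num $]
Step 10: shift ). Stack=[T / ( E )] ptr=5 lookahead=/ remaining=[/ num $]
Step 11: reduce F->( E ). Stack=[T / F] ptr=5 lookahead=/ remaining=[/ num $]
Step 12: reduce T->T / F. Stack=[T] ptr=5 lookahead=/ remaining=[/ num $]
Step 13: shift /. Stack=[T /] ptr=6 lookahead=num remaining=[num $]
Step 14: shift num. Stack=[T / num] ptr=7 lookahead=$ remaining=[$]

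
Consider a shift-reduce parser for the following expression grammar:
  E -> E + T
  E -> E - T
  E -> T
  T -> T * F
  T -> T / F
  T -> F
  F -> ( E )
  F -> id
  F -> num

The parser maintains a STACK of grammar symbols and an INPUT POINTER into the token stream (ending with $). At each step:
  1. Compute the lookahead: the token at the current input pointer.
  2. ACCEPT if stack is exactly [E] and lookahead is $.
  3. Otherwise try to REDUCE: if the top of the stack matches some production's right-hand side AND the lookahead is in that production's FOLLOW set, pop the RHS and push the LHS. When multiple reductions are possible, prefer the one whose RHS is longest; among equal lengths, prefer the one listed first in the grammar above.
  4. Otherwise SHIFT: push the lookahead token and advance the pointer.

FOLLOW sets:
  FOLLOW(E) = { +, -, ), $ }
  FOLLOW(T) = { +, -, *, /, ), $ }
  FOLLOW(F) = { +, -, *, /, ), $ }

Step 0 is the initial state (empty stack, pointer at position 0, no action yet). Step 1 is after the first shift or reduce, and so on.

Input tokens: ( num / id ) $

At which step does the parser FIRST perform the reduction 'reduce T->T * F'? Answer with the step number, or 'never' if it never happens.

Step 1: shift (. Stack=[(] ptr=1 lookahead=num remaining=[num / id ) $]
Step 2: shift num. Stack=[( num] ptr=2 lookahead=/ remaining=[/ id ) $]
Step 3: reduce F->num. Stack=[( F] ptr=2 lookahead=/ remaining=[/ id ) $]
Step 4: reduce T->F. Stack=[( T] ptr=2 lookahead=/ remaining=[/ id ) $]
Step 5: shift /. Stack=[( T /] ptr=3 lookahead=id remaining=[id ) $]
Step 6: shift id. Stack=[( T / id] ptr=4 lookahead=) remaining=[) $]
Step 7: reduce F->id. Stack=[( T / F] ptr=4 lookahead=) remaining=[) $]
Step 8: reduce T->T / F. Stack=[( T] ptr=4 lookahead=) remaining=[) $]
Step 9: reduce E->T. Stack=[( E] ptr=4 lookahead=) remaining=[) $]
Step 10: shift ). Stack=[( E )] ptr=5 lookahead=$ remaining=[$]
Step 11: reduce F->( E ). Stack=[F] ptr=5 lookahead=$ remaining=[$]
Step 12: reduce T->F. Stack=[T] ptr=5 lookahead=$ remaining=[$]
Step 13: reduce E->T. Stack=[E] ptr=5 lookahead=$ remaining=[$]
Step 14: accept. Stack=[E] ptr=5 lookahead=$ remaining=[$]

Answer: never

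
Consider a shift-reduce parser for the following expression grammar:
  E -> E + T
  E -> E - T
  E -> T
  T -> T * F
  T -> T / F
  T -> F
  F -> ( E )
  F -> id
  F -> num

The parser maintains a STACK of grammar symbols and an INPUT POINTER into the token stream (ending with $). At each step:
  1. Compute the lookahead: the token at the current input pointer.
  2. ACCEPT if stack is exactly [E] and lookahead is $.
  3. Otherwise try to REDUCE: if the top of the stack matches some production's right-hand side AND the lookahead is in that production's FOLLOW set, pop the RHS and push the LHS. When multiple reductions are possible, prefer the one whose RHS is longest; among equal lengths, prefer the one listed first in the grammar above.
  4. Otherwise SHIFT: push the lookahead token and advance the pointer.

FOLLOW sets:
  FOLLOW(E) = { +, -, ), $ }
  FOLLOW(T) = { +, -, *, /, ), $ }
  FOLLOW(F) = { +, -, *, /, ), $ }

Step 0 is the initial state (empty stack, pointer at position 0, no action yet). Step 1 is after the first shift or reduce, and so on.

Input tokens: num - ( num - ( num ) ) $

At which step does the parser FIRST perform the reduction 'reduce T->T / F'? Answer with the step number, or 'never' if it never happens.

Answer: never

Derivation:
Step 1: shift num. Stack=[num] ptr=1 lookahead=- remaining=[- ( num - ( num ) ) $]
Step 2: reduce F->num. Stack=[F] ptr=1 lookahead=- remaining=[- ( num - ( num ) ) $]
Step 3: reduce T->F. Stack=[T] ptr=1 lookahead=- remaining=[- ( num - ( num ) ) $]
Step 4: reduce E->T. Stack=[E] ptr=1 lookahead=- remaining=[- ( num - ( num ) ) $]
Step 5: shift -. Stack=[E -] ptr=2 lookahead=( remaining=[( num - ( num ) ) $]
Step 6: shift (. Stack=[E - (] ptr=3 lookahead=num remaining=[num - ( num ) ) $]
Step 7: shift num. Stack=[E - ( num] ptr=4 lookahead=- remaining=[- ( num ) ) $]
Step 8: reduce F->num. Stack=[E - ( F] ptr=4 lookahead=- remaining=[- ( num ) ) $]
Step 9: reduce T->F. Stack=[E - ( T] ptr=4 lookahead=- remaining=[- ( num ) ) $]
Step 10: reduce E->T. Stack=[E - ( E] ptr=4 lookahead=- remaining=[- ( num ) ) $]
Step 11: shift -. Stack=[E - ( E -] ptr=5 lookahead=( remaining=[( num ) ) $]
Step 12: shift (. Stack=[E - ( E - (] ptr=6 lookahead=num remaining=[num ) ) $]
Step 13: shift num. Stack=[E - ( E - ( num] ptr=7 lookahead=) remaining=[) ) $]
Step 14: reduce F->num. Stack=[E - ( E - ( F] ptr=7 lookahead=) remaining=[) ) $]
Step 15: reduce T->F. Stack=[E - ( E - ( T] ptr=7 lookahead=) remaining=[) ) $]
Step 16: reduce E->T. Stack=[E - ( E - ( E] ptr=7 lookahead=) remaining=[) ) $]
Step 17: shift ). Stack=[E - ( E - ( E )] ptr=8 lookahead=) remaining=[) $]
Step 18: reduce F->( E ). Stack=[E - ( E - F] ptr=8 lookahead=) remaining=[) $]
Step 19: reduce T->F. Stack=[E - ( E - T] ptr=8 lookahead=) remaining=[) $]
Step 20: reduce E->E - T. Stack=[E - ( E] ptr=8 lookahead=) remaining=[) $]
Step 21: shift ). Stack=[E - ( E )] ptr=9 lookahead=$ remaining=[$]
Step 22: reduce F->( E ). Stack=[E - F] ptr=9 lookahead=$ remaining=[$]
Step 23: reduce T->F. Stack=[E - T] ptr=9 lookahead=$ remaining=[$]
Step 24: reduce E->E - T. Stack=[E] ptr=9 lookahead=$ remaining=[$]
Step 25: accept. Stack=[E] ptr=9 lookahead=$ remaining=[$]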